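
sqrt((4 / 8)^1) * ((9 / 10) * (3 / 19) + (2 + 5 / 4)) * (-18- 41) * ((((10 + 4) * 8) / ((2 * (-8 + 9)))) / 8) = -532357 * sqrt(2) / 760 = -990.61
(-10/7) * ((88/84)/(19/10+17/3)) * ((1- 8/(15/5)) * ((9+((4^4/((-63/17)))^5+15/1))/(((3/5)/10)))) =-858632091603369050000000/99349845010101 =-8642510630.15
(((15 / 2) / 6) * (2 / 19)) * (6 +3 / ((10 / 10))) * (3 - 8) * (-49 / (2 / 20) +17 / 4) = 437175 / 152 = 2876.15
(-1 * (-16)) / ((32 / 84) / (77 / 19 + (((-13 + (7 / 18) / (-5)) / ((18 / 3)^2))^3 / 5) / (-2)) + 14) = 1468341985175912 / 1293415667108923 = 1.14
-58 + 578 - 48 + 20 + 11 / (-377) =185473 / 377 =491.97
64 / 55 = 1.16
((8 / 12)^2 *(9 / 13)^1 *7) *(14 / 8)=49 / 13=3.77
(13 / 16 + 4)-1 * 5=-0.19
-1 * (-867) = 867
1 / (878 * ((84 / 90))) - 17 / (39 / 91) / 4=-9.92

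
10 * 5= 50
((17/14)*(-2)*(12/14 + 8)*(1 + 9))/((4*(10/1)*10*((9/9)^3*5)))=-527/4900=-0.11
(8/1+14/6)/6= 31/18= 1.72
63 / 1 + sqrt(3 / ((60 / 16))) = 2 *sqrt(5) / 5 + 63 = 63.89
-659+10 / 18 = -5926 / 9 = -658.44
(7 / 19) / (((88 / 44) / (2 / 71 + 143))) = 71085 / 2698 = 26.35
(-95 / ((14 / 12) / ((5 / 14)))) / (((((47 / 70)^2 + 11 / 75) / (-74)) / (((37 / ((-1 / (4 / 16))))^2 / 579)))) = 1804513125 / 3390238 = 532.27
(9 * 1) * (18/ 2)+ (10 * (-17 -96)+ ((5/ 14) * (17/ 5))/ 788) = -11572551/ 11032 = -1049.00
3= 3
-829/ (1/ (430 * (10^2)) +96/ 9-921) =106941000/ 117432997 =0.91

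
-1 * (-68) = 68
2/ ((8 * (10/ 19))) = 19/ 40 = 0.48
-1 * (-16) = 16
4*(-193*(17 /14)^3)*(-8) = 3792836 /343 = 11057.83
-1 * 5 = -5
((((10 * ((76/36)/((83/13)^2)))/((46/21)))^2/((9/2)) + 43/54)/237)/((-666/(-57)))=62493371888959/213985515119553612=0.00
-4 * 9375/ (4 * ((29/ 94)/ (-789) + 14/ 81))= -750930750/ 13813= -54364.06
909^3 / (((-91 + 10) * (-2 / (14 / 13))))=64908963 / 13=4992997.15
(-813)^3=-537367797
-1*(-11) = 11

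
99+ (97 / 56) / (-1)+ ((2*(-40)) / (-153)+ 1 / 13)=10900891 / 111384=97.87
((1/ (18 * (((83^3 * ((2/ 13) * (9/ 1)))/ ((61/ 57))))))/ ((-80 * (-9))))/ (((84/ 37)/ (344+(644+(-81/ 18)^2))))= 118332253/ 2554617699486720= 0.00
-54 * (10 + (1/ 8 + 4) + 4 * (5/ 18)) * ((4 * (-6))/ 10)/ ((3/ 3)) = 9873/ 5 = 1974.60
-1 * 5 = -5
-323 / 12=-26.92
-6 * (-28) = 168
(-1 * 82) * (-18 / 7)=210.86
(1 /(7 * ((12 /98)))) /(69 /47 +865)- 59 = -14415967 /244344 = -59.00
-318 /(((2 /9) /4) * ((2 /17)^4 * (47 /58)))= -3466037979 /94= -36872744.46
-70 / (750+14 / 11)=-385 / 4132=-0.09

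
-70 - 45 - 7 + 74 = -48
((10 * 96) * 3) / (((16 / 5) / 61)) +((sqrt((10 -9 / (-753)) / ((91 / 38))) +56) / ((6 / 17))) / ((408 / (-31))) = 987983 / 18 -31 * sqrt(44513846) / 469872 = 54887.50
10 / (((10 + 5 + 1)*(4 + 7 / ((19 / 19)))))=5 / 88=0.06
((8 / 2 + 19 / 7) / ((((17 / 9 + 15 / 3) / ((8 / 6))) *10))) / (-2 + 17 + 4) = 0.01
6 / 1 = 6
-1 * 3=-3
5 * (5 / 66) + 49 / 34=1021 / 561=1.82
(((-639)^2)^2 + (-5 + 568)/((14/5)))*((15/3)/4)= 11670822746945/56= 208407549052.59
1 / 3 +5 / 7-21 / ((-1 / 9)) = 3991 / 21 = 190.05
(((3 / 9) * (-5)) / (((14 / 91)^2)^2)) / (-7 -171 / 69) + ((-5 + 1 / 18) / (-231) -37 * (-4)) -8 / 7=460.77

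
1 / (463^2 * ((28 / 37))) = 37 / 6002332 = 0.00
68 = 68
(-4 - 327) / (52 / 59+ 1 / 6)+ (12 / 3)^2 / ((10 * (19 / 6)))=-11113722 / 35245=-315.33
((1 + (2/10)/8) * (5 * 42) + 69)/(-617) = -0.46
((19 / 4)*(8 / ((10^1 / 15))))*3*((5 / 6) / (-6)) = -95 / 4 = -23.75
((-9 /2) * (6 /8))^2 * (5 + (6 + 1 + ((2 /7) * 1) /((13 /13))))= 31347 /224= 139.94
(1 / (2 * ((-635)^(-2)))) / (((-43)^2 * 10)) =10.90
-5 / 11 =-0.45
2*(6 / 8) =3 / 2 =1.50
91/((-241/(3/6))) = -91/482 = -0.19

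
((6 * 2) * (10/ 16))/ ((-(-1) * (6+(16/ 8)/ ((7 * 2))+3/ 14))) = 105/ 89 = 1.18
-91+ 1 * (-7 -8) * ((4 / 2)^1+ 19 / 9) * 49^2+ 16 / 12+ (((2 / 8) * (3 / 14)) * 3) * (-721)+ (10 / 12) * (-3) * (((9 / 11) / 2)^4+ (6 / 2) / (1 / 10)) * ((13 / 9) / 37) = -7710763669039 / 52004832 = -148270.14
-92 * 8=-736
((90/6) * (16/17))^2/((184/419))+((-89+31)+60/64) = 42200089/106352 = 396.80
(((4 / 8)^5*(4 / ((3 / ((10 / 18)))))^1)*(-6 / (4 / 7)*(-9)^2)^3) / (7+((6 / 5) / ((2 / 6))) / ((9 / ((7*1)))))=-93002175 / 64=-1453158.98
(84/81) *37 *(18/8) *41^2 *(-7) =-3047653/3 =-1015884.33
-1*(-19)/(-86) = -19/86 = -0.22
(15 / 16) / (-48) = -5 / 256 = -0.02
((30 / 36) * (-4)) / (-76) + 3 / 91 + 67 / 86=190900 / 223041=0.86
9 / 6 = 3 / 2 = 1.50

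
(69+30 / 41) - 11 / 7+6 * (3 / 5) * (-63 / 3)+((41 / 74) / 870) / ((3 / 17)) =-412192489 / 55431180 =-7.44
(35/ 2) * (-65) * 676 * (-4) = 3075800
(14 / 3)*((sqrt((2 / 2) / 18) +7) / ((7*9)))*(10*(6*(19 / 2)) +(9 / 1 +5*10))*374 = 235246*sqrt(2) / 81 +3293444 / 27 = 126086.67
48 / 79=0.61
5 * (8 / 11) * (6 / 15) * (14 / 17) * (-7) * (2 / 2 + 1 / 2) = -2352 / 187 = -12.58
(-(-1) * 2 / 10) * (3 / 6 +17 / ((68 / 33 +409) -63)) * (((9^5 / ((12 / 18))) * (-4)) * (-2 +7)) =-1116734688 / 5743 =-194451.45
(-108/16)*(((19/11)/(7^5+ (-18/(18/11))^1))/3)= -9/38896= -0.00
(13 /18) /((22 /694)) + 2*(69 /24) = 11299 /396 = 28.53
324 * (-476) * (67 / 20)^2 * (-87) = 3764443977 / 25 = 150577759.08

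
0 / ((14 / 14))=0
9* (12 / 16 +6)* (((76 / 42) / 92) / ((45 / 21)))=513 / 920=0.56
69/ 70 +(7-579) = -39971/ 70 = -571.01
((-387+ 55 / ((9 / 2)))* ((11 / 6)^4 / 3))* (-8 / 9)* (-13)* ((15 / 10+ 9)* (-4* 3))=4493952463 / 2187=2054847.95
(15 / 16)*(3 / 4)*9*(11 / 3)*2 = 1485 / 32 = 46.41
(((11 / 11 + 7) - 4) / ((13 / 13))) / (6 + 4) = 2 / 5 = 0.40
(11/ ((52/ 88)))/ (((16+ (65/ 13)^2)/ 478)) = 217.03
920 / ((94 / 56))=25760 / 47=548.09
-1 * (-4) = 4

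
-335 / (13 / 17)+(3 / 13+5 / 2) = -11319 / 26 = -435.35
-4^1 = -4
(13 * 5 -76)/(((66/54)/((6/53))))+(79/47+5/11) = 30594/27401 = 1.12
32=32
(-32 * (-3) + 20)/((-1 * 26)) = -58/13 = -4.46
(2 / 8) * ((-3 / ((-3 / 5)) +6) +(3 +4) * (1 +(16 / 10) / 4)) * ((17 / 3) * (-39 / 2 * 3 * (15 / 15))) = -8619 / 5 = -1723.80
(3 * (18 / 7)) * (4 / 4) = 54 / 7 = 7.71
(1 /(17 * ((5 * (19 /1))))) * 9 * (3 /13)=27 /20995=0.00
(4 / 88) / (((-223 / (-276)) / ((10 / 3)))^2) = 423200 / 547019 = 0.77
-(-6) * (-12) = -72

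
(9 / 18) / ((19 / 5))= 5 / 38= 0.13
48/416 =3/26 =0.12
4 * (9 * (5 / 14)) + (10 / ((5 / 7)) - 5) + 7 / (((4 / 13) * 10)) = 24.13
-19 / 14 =-1.36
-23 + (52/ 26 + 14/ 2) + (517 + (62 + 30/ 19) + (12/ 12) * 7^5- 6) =329984/ 19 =17367.58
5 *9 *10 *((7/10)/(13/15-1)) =-4725/2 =-2362.50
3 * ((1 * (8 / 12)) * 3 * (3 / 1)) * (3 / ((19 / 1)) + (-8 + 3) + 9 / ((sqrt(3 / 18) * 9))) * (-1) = 1656 / 19- 18 * sqrt(6) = 43.07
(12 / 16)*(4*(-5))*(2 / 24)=-5 / 4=-1.25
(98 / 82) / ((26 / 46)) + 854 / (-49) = -57137 / 3731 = -15.31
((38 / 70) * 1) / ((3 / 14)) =38 / 15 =2.53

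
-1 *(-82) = 82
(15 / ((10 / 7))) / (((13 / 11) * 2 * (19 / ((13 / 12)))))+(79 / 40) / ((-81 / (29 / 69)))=2064707 / 8495280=0.24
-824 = -824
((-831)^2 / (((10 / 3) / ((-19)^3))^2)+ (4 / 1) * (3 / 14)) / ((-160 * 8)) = -2046747189642783 / 896000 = -2284316059.87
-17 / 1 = -17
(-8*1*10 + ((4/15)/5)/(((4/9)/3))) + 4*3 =-1691/25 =-67.64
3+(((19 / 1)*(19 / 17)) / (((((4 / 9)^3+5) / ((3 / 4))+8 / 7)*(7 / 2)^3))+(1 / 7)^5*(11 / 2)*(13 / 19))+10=4302576125405 / 329378577514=13.06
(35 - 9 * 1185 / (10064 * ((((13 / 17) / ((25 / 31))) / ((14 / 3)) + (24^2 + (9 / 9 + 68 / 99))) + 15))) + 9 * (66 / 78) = 57267680229119 / 1343882796568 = 42.61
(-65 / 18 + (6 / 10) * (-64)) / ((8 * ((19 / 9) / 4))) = -199 / 20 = -9.95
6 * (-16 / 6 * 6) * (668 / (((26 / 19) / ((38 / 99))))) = -7716736 / 429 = -17987.73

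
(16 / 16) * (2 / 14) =1 / 7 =0.14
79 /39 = 2.03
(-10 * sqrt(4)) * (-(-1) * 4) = -80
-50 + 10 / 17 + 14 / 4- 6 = -1765 / 34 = -51.91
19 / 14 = 1.36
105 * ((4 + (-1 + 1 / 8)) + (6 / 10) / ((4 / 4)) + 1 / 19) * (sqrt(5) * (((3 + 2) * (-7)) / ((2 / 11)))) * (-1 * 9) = 1536622.35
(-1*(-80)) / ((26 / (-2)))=-80 / 13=-6.15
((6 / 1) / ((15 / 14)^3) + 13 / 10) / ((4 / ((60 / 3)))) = 13901 / 450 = 30.89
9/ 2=4.50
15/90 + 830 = 4981/6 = 830.17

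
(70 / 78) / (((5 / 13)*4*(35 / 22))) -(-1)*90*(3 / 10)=821 / 30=27.37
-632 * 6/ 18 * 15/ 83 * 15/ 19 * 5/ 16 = -9.39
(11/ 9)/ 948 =11/ 8532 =0.00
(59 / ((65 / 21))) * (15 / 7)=531 / 13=40.85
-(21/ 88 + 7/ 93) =-2569/ 8184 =-0.31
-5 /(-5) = 1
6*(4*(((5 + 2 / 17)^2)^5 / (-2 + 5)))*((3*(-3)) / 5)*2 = -3577297164356673914256 / 10079969502245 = -354891665.45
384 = 384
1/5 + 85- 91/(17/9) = 3147/85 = 37.02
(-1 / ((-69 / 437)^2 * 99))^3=-47045881 / 707347971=-0.07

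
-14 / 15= -0.93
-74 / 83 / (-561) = 0.00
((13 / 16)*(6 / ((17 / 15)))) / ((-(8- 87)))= 585 / 10744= 0.05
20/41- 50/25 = -1.51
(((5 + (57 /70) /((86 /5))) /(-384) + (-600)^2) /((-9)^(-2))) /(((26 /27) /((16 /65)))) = 121335455409867 /16278080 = 7453916.89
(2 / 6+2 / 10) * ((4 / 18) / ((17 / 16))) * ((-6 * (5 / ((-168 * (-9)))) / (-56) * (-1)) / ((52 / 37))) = -74 / 2631447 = -0.00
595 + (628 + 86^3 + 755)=638034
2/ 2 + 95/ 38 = 7/ 2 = 3.50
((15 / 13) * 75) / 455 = 225 / 1183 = 0.19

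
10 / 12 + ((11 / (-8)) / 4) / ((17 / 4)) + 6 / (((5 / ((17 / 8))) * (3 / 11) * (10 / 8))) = 83971 / 10200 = 8.23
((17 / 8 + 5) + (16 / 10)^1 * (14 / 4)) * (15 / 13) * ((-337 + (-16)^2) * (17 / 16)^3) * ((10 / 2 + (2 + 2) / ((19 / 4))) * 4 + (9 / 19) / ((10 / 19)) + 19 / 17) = -2931027289371 / 80936960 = -36213.71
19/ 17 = 1.12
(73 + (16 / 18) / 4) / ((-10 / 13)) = -8567 / 90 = -95.19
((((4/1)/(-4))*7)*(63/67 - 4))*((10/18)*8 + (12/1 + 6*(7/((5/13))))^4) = 348349275629768/75375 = 4621549262.09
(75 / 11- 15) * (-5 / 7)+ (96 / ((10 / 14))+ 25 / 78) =4221157 / 30030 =140.56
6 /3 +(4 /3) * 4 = 22 /3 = 7.33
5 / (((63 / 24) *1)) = 40 / 21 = 1.90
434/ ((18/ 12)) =289.33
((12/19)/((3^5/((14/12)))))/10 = 7/23085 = 0.00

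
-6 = -6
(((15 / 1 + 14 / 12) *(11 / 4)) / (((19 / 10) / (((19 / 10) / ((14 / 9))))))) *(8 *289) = 925089 / 14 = 66077.79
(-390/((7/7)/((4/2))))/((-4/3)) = 585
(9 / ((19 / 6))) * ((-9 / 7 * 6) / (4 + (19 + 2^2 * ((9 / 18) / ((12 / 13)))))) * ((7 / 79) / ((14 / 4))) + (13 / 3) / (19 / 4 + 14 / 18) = 0.76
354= 354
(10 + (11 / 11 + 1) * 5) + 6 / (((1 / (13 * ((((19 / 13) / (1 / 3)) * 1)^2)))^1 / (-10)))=-194680 / 13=-14975.38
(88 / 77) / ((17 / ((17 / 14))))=4 / 49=0.08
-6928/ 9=-769.78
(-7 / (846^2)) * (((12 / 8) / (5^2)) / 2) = -7 / 23857200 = -0.00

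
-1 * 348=-348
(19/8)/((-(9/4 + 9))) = -0.21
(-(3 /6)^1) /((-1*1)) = 1 /2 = 0.50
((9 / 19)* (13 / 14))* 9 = 1053 / 266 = 3.96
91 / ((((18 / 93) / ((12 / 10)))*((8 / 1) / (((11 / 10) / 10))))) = 7.76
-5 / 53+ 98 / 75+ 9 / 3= 16744 / 3975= 4.21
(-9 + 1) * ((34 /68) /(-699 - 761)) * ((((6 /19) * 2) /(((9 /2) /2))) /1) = 16 /20805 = 0.00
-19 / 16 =-1.19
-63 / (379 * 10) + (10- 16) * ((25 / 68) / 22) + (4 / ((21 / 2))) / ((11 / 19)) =16107293 / 29766660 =0.54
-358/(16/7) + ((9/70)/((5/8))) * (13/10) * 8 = -1081399/7000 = -154.49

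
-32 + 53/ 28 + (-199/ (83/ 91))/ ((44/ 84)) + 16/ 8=-11366623/ 25564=-444.63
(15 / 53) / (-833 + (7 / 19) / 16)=-912 / 2684185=-0.00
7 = 7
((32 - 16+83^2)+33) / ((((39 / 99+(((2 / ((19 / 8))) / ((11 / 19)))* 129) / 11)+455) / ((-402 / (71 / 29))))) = -7340150763 / 3044125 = -2411.25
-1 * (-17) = 17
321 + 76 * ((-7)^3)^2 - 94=8941551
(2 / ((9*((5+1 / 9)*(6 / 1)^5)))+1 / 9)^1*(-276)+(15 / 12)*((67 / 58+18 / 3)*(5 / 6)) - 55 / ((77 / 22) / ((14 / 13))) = -19611097 / 488592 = -40.14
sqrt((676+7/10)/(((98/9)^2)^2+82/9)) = 0.22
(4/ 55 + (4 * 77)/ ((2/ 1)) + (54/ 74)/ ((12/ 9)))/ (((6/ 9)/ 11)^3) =4111869069/ 5920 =694572.48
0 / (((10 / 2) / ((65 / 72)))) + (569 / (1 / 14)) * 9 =71694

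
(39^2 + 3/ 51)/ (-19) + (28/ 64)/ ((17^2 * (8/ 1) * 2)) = -112533883/ 1405696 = -80.06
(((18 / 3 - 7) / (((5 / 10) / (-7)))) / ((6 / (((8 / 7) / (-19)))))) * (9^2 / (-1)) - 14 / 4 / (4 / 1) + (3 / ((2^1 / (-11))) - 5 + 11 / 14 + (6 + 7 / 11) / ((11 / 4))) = -1005187 / 128744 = -7.81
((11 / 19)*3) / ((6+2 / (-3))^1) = 99 / 304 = 0.33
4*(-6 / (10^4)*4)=-6 / 625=-0.01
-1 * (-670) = 670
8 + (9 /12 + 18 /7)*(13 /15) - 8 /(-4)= 12.88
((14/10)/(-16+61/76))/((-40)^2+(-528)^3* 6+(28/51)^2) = 16473/157930236511300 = 0.00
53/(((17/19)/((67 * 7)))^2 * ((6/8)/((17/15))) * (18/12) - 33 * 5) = -33668110504/104815813425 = -0.32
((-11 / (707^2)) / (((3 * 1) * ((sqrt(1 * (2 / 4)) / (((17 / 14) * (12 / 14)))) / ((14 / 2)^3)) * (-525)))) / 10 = 187 * sqrt(2) / 374886750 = 0.00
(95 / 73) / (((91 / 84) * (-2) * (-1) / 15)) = 8550 / 949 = 9.01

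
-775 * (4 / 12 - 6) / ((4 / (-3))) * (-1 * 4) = 13175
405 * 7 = 2835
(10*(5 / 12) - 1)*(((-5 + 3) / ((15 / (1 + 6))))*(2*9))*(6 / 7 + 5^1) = -1558 / 5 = -311.60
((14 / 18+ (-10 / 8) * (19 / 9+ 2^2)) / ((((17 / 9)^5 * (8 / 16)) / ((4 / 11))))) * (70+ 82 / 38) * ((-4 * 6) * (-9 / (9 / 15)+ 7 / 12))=-80920198476 / 15618427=-5181.07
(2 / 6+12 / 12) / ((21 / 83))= 332 / 63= 5.27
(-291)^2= 84681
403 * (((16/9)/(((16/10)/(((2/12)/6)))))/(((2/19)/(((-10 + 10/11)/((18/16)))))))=-7657000/8019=-954.86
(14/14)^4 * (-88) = -88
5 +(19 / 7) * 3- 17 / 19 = 1629 / 133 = 12.25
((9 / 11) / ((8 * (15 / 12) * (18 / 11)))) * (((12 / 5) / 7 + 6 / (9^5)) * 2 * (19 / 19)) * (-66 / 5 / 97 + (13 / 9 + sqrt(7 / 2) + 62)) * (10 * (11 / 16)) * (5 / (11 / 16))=118133 * sqrt(14) / 137781 + 65289982706 / 601414065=111.77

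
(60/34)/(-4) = -15/34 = -0.44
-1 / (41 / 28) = -28 / 41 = -0.68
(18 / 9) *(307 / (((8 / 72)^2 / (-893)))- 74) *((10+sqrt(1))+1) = -532951320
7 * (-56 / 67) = -392 / 67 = -5.85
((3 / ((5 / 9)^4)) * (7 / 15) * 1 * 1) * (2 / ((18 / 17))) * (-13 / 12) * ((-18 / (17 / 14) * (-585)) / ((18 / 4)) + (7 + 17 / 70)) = -7271446221 / 125000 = -58171.57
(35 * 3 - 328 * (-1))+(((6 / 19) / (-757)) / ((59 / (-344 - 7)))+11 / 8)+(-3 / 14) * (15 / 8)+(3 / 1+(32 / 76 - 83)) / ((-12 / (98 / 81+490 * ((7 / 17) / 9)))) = 8589230454745 / 14541558192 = 590.67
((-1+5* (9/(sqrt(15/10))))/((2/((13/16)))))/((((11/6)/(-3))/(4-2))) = 117/88-1755* sqrt(6)/88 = -47.52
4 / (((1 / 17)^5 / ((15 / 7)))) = 85191420 / 7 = 12170202.86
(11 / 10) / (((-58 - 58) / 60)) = -33 / 58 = -0.57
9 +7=16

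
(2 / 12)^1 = 1 / 6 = 0.17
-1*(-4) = 4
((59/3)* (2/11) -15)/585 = -29/1485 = -0.02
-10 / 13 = -0.77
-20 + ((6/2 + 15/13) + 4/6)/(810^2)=-127939453/6396975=-20.00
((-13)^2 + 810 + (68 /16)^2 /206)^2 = 10414000147329 /10863616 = 958612.69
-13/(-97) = 0.13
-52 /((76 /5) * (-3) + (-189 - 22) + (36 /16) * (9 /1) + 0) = 1040 /4727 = 0.22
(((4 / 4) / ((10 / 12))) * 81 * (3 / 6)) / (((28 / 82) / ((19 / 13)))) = 189297 / 910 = 208.02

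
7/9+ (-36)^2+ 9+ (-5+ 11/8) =93755/72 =1302.15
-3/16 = -0.19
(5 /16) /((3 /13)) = 65 /48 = 1.35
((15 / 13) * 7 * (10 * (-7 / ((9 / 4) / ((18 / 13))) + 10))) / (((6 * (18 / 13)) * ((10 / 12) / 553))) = 1432270 / 39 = 36724.87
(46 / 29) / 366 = 23 / 5307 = 0.00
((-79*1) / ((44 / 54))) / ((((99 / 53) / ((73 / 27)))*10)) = -305651 / 21780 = -14.03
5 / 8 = 0.62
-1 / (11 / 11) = -1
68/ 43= 1.58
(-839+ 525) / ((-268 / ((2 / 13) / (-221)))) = -157 / 192491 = -0.00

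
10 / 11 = 0.91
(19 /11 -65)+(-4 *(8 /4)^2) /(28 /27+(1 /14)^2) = -4769832 /60665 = -78.63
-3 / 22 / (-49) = 3 / 1078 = 0.00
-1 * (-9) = 9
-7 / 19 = -0.37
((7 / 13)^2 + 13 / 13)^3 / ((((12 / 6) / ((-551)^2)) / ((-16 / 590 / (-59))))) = 12581507181728 / 84010610645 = 149.76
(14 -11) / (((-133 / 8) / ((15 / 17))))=-0.16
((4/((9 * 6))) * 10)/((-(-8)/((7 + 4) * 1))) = 55/54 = 1.02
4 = 4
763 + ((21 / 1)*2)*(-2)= 679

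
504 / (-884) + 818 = 180652 / 221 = 817.43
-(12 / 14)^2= -36 / 49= -0.73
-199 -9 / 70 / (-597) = -2772067 / 13930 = -199.00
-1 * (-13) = 13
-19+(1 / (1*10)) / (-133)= -19.00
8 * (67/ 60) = 134/ 15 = 8.93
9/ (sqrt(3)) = 3 * sqrt(3) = 5.20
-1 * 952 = -952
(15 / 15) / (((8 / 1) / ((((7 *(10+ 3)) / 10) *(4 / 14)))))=0.32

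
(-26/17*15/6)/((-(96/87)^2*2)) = 54665/34816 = 1.57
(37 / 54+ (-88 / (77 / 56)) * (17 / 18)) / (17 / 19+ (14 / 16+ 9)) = -245252 / 44199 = -5.55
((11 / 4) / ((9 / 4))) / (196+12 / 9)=11 / 1776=0.01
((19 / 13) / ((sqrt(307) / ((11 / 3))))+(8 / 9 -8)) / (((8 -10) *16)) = 2 / 9 -209 *sqrt(307) / 383136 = 0.21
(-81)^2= 6561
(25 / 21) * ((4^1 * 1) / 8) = 25 / 42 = 0.60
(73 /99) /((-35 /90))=-146 /77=-1.90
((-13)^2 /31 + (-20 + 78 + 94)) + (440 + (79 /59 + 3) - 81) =520.79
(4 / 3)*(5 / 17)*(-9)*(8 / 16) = -30 / 17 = -1.76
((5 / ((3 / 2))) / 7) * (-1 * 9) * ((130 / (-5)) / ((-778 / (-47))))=18330 / 2723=6.73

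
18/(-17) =-18/17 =-1.06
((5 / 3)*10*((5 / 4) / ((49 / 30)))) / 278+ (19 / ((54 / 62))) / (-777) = 726931 / 40825134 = 0.02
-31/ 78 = -0.40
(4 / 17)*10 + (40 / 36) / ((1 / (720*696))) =9465640 / 17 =556802.35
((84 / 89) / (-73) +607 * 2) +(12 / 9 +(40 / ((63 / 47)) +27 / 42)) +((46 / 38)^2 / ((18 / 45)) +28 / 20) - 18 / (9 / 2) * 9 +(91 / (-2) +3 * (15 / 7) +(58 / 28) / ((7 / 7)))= 870216338762 / 738806355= 1177.87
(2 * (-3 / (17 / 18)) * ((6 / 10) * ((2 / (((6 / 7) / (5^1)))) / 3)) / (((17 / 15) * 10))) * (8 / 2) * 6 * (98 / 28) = -109.87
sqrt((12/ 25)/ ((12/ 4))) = 2/ 5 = 0.40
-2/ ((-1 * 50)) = 0.04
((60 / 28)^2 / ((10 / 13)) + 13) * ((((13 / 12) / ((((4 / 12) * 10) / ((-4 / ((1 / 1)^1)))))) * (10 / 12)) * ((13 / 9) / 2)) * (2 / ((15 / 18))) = -314171 / 8820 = -35.62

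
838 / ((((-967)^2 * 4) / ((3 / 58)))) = 1257 / 108470324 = 0.00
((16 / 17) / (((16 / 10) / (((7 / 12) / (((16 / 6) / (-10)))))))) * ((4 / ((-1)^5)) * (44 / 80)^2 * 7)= 5929 / 544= 10.90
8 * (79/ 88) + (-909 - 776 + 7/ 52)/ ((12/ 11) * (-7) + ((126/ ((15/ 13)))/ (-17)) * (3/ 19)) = 17752203619/ 87903816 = 201.95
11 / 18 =0.61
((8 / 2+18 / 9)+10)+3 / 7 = 115 / 7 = 16.43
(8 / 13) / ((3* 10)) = 4 / 195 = 0.02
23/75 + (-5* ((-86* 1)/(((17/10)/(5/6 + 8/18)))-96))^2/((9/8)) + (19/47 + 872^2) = 330191717996062/247550175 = 1333837.55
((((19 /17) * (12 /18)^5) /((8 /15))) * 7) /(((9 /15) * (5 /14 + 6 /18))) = 186200 /39933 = 4.66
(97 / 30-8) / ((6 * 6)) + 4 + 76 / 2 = 45217 / 1080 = 41.87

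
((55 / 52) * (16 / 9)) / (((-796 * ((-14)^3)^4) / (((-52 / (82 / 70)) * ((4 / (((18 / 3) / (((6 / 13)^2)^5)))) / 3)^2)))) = 5387536281600 / 306607249650913358722927010096811737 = 0.00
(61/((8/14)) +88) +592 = 3147/4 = 786.75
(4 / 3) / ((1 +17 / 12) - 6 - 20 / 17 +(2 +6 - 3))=272 / 49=5.55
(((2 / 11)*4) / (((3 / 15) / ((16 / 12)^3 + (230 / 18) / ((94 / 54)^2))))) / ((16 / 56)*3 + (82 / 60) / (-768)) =281617100800 / 10056359841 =28.00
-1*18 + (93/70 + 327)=21723/70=310.33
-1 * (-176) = 176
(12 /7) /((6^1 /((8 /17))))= 16 /119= 0.13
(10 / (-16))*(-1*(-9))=-45 / 8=-5.62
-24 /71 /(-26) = 12 /923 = 0.01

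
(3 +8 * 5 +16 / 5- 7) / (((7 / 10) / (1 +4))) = 280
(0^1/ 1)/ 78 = 0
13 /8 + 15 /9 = 79 /24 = 3.29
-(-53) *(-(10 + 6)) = -848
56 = 56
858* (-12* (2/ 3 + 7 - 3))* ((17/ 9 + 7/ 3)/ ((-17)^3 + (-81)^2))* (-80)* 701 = 6903466.15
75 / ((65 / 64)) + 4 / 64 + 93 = 34717 / 208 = 166.91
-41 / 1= -41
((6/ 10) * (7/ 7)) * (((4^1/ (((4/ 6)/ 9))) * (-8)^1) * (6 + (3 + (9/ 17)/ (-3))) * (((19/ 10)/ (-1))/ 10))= 36936/ 85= 434.54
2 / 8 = 1 / 4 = 0.25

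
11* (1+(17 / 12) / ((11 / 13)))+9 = 461 / 12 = 38.42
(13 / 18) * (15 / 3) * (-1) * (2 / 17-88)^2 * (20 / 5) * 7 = -225683640 / 289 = -780912.25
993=993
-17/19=-0.89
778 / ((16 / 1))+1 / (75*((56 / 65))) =20429 / 420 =48.64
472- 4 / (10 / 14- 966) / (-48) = 38271641 / 81084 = 472.00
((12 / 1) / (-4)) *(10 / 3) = -10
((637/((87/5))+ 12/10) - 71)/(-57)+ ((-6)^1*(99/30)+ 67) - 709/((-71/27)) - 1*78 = 421454077/1760445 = 239.40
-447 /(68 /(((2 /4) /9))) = -149 /408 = -0.37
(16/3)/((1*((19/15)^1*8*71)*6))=5/4047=0.00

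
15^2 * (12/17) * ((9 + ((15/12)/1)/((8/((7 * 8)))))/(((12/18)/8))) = 575100/17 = 33829.41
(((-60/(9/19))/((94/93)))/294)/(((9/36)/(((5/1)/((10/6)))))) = -11780/2303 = -5.12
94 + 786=880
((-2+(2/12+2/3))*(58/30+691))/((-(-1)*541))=-36379/24345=-1.49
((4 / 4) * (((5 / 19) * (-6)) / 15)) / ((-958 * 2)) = 1 / 18202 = 0.00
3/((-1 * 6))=-1/2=-0.50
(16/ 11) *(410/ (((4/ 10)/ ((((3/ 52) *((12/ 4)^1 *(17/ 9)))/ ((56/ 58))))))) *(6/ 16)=1515975/ 8008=189.31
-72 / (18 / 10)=-40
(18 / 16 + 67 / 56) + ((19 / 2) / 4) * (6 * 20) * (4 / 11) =32635 / 308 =105.96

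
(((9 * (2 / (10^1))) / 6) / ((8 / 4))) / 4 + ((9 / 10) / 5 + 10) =4087 / 400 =10.22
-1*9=-9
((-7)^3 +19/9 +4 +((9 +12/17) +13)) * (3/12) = -24035/306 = -78.55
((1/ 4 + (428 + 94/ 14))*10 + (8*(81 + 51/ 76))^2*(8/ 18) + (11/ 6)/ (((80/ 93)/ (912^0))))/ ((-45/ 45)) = -78470746427/ 404320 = -194080.79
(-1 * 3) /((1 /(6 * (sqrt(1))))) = -18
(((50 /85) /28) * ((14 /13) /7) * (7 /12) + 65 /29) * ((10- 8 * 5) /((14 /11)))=-9488875 /179452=-52.88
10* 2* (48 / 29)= 960 / 29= 33.10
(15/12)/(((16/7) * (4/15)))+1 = 781/256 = 3.05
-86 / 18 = -43 / 9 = -4.78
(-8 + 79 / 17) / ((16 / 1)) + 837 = 227607 / 272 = 836.79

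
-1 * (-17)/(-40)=-17/40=-0.42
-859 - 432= -1291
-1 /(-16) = 0.06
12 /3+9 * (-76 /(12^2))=-3 /4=-0.75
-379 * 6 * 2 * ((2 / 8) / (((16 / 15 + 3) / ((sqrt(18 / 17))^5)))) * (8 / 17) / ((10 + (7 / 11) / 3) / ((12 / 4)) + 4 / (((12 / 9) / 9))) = -1312934832 * sqrt(34) / 1533529081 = -4.99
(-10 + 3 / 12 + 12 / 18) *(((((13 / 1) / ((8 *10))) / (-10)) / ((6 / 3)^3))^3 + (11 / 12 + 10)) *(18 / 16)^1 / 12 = -935788543281581 / 100663296000000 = -9.30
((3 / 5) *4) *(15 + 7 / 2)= 222 / 5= 44.40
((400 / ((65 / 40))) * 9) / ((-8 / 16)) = -57600 / 13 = -4430.77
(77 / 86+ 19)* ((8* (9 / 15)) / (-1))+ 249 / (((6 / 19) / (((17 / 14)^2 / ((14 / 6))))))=237620877 / 589960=402.77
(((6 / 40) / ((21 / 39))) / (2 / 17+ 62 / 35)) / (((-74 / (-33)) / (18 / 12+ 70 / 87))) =2924493 / 19296832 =0.15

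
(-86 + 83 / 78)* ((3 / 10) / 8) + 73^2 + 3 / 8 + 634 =2479439 / 416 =5960.19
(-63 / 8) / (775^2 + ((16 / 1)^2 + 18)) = -63 / 4807192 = -0.00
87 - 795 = -708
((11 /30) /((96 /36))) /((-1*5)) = -11 /400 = -0.03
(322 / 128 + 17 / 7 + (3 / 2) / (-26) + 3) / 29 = 45931 / 168896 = 0.27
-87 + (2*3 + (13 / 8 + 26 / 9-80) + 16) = -10115 / 72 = -140.49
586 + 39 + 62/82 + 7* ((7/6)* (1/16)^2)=39409625/62976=625.79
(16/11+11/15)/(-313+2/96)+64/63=52517072/52054695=1.01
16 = 16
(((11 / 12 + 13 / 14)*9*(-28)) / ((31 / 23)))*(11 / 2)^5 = -55562595 / 32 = -1736331.09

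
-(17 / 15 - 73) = 1078 / 15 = 71.87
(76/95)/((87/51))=68/145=0.47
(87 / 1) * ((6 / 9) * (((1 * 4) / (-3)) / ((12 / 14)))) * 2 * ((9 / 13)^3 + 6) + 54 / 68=-255858635 / 224094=-1141.75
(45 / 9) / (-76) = -5 / 76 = -0.07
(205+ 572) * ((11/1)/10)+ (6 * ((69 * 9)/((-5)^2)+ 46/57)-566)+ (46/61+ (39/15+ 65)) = 29608753/57950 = 510.94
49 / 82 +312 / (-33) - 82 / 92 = -101119 / 10373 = -9.75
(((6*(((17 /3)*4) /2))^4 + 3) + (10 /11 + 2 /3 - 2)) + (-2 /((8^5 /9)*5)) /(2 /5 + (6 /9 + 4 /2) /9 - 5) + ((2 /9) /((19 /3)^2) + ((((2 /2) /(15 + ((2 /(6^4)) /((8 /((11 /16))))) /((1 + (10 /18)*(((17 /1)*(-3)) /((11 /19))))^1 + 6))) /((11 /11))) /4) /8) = 1391694449645921163159916237 /65089088817031200768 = 21381378.58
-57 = -57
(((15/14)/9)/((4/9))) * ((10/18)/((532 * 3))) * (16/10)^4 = 128/209475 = 0.00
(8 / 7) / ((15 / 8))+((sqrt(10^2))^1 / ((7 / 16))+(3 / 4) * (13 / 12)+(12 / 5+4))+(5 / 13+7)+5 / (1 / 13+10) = 15760229 / 408720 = 38.56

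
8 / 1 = 8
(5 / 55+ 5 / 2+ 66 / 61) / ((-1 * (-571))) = 0.01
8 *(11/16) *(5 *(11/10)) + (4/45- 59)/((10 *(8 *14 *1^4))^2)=1707549349/56448000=30.25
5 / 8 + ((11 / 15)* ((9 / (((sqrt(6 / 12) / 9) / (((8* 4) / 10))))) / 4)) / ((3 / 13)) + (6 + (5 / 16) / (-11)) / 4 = 1491 / 704 + 5148* sqrt(2) / 25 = 293.33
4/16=1/4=0.25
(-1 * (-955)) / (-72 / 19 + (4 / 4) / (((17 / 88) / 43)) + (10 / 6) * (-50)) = 925395 / 131266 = 7.05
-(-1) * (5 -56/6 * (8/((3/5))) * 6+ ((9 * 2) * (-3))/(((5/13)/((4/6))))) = -12529/15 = -835.27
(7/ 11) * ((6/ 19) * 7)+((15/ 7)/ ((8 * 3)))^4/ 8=23130865217/ 16443277312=1.41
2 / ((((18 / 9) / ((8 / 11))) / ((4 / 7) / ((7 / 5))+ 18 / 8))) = 1.93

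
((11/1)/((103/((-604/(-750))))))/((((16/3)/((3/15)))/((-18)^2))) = 134541/128750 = 1.04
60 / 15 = 4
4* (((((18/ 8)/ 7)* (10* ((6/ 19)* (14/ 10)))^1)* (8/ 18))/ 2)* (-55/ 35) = -264/ 133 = -1.98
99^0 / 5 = 1 / 5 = 0.20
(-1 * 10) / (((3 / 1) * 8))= -5 / 12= -0.42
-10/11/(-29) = 10/319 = 0.03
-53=-53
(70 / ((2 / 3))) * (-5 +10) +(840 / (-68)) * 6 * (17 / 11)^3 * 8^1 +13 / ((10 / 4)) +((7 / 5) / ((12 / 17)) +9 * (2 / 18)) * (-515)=-255143663 / 79860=-3194.89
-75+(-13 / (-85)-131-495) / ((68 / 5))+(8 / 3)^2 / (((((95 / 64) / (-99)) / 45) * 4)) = -119848699 / 21964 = -5456.60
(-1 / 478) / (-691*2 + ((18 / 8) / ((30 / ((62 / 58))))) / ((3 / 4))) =145 / 95779011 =0.00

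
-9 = -9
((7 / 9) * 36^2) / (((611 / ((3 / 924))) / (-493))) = -17748 / 6721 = -2.64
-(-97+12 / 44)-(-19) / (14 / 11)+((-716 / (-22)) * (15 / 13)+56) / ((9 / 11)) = 4072027 / 18018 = 226.00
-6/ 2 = -3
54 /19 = 2.84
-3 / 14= -0.21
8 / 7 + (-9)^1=-7.86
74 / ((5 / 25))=370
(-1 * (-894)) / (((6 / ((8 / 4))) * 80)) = 149 / 40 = 3.72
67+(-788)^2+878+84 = 621973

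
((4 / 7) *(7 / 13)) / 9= 4 / 117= 0.03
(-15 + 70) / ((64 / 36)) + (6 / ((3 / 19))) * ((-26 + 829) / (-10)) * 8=-1950421 / 80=-24380.26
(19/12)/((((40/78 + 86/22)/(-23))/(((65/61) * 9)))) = -78.98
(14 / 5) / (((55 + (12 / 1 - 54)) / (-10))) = -28 / 13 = -2.15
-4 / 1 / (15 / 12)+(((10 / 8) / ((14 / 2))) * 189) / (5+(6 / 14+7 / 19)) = 13477 / 5140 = 2.62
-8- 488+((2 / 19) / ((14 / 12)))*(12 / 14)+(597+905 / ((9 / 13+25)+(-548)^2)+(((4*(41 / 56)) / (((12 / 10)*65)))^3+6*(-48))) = -186.92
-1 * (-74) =74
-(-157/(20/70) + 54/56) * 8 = 30718/7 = 4388.29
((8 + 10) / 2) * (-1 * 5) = -45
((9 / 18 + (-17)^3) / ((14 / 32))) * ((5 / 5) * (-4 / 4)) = 78600 / 7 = 11228.57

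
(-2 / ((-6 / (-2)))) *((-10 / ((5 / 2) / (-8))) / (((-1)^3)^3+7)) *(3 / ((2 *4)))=-4 / 3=-1.33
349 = 349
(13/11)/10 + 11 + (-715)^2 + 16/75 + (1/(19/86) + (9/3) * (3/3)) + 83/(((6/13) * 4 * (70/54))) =511278.54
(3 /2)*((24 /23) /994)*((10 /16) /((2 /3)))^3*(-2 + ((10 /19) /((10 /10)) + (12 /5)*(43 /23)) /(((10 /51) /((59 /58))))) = 18483786495 /593367298048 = 0.03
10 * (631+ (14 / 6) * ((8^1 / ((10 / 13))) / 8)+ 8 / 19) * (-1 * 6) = -723278 / 19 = -38067.26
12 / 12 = 1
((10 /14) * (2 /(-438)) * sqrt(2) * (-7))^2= 50 /47961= 0.00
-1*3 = -3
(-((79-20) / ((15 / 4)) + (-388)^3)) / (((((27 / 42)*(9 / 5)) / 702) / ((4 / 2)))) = 637848734432 / 9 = 70872081603.56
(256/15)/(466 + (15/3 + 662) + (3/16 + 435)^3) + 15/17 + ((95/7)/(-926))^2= 3192284135031318495233/3617040648869536881300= 0.88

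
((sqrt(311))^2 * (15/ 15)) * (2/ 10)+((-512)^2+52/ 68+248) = 22308672/ 85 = 262454.96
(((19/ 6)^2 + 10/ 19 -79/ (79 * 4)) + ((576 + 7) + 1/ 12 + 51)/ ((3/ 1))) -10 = 144779/ 684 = 211.67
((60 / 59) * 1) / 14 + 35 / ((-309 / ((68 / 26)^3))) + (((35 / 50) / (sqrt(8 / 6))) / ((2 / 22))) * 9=-547773130 / 280374549 + 693 * sqrt(3) / 20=58.06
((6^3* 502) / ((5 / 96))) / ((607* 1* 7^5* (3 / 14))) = 6939648 / 7287035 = 0.95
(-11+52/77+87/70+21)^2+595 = 8918221/12100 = 737.04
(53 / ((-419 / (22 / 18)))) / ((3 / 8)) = -4664 / 11313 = -0.41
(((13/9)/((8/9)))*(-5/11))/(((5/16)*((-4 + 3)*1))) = 26/11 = 2.36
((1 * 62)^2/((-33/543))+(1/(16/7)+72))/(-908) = 11119475/159808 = 69.58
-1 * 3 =-3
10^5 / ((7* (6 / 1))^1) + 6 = 50126 / 21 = 2386.95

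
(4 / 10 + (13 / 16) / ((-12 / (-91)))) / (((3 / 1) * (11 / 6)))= 6299 / 5280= 1.19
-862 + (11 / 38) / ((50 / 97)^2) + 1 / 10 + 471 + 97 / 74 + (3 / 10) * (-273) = -1653455037 / 3515000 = -470.40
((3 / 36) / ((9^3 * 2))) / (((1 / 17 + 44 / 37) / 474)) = 0.02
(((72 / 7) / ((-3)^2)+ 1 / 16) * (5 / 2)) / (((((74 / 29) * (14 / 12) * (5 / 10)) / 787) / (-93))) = -4298141475 / 29008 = -148170.90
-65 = -65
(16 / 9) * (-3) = -16 / 3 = -5.33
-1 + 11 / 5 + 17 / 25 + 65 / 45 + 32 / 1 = 35.32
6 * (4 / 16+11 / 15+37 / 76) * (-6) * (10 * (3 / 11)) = -30168 / 209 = -144.34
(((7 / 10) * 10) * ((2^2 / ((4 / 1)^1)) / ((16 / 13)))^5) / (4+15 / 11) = 28589561 / 61865984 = 0.46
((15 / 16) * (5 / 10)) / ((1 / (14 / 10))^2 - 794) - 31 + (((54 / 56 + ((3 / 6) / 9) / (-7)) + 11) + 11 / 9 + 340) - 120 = 1760837583 / 8709344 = 202.18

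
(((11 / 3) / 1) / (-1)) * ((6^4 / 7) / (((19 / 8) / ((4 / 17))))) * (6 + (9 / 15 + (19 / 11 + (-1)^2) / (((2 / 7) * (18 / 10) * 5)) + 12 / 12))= -6584832 / 11305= -582.47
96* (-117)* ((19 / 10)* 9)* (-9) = 8643024 / 5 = 1728604.80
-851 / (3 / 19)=-16169 / 3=-5389.67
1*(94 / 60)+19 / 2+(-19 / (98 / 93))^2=48428599 / 144060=336.17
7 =7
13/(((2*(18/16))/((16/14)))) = 416/63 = 6.60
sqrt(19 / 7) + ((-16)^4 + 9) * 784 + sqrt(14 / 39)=sqrt(546) / 39 + sqrt(133) / 7 + 51387280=51387282.25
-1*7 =-7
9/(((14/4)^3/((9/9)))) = 72/343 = 0.21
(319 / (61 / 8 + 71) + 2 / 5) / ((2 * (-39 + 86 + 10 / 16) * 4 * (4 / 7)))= 49063 / 2396490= 0.02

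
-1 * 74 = -74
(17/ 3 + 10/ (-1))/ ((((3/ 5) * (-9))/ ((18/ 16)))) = 65/ 72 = 0.90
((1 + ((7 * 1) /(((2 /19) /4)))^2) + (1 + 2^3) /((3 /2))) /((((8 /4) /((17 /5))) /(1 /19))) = 1202971 /190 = 6331.43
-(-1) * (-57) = -57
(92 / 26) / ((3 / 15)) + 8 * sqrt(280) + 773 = 16 * sqrt(70) + 10279 / 13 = 924.56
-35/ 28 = -5/ 4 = -1.25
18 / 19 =0.95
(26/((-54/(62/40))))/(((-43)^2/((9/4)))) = -403/443760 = -0.00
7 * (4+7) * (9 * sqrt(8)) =1386 * sqrt(2) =1960.10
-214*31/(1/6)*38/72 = -21007.67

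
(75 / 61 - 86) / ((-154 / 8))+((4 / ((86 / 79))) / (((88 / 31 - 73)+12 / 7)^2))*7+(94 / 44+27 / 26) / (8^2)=7513321719434329 / 1685070297185184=4.46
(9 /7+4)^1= 37 /7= 5.29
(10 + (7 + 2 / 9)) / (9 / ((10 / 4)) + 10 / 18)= 775 / 187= 4.14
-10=-10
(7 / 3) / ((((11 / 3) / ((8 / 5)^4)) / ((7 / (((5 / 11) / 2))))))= 128.45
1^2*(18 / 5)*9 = 162 / 5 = 32.40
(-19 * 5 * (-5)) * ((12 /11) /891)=1900 /3267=0.58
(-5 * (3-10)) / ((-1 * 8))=-4.38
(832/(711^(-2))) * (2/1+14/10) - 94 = 7150088554/5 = 1430017710.80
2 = 2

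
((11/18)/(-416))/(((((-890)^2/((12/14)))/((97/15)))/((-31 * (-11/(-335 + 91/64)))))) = 363847/34624336587750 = 0.00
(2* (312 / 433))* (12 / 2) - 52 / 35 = 108524 / 15155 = 7.16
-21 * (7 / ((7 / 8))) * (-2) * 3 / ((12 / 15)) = 1260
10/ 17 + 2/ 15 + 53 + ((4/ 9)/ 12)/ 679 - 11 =66573319/ 1558305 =42.72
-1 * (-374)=374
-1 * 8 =-8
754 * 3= 2262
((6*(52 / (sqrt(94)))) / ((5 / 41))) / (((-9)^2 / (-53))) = -112996*sqrt(94) / 6345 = -172.66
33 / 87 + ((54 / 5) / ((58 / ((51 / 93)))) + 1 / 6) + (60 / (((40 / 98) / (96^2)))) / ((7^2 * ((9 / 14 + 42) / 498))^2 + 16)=4027391937355367 / 99897770010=40315.13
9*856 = 7704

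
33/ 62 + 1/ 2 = 1.03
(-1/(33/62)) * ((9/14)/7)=-93/539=-0.17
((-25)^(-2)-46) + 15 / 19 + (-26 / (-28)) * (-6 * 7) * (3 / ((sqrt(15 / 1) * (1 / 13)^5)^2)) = -12769142808050481 / 11875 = -1075296236467.41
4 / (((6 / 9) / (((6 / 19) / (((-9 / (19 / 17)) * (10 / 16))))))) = -32 / 85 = -0.38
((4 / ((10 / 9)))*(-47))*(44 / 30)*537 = -3331548 / 25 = -133261.92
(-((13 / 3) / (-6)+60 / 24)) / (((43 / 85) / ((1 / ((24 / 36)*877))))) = -0.01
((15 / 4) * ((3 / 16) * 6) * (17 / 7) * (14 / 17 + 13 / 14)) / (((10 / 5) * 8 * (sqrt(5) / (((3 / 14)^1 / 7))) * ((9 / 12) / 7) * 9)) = 0.02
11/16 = 0.69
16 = 16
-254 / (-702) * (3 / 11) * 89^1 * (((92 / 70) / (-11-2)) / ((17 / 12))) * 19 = -39515288 / 3318315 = -11.91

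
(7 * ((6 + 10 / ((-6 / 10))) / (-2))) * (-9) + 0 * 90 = -336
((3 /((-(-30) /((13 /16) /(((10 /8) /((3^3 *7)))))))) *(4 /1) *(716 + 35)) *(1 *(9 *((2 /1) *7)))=116248041 /25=4649921.64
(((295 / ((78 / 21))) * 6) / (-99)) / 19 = -2065 / 8151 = -0.25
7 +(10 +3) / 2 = 27 / 2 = 13.50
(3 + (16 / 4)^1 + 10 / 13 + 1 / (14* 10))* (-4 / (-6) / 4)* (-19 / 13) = -268907 / 141960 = -1.89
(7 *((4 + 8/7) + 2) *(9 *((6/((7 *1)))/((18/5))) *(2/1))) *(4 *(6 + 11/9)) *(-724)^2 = 68142880000/21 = 3244899047.62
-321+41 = -280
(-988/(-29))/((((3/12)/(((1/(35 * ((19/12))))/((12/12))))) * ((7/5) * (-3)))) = -832/1421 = -0.59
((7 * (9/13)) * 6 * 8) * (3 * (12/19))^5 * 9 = 1645647446016/32189287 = 51124.07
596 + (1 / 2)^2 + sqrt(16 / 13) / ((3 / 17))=68 * sqrt(13) / 39 + 2385 / 4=602.54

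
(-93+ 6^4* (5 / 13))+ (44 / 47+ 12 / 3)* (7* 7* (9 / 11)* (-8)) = -7915341 / 6721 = -1177.70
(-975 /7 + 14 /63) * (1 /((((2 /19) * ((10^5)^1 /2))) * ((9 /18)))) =-166459 /3150000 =-0.05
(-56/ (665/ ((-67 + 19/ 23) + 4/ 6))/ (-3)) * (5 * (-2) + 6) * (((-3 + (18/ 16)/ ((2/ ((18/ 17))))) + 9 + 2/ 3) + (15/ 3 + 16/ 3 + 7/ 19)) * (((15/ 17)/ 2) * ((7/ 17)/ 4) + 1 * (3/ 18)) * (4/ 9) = 41151495664/ 3304203759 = 12.45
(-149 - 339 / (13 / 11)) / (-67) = 5666 / 871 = 6.51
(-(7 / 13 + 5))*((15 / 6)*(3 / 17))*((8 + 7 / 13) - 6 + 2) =-31860 / 2873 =-11.09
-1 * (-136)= 136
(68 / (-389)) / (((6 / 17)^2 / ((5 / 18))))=-24565 / 63018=-0.39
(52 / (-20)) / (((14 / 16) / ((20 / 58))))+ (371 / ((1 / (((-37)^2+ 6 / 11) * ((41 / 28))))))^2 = 217547332549702387 / 393008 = 553544285484.53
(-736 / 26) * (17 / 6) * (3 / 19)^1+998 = 243378 / 247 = 985.34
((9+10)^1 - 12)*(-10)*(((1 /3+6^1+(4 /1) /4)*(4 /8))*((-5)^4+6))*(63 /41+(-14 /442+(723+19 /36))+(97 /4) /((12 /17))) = -240708699688765 /1957176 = -122987763.84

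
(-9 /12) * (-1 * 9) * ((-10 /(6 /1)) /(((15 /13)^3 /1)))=-2197 /300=-7.32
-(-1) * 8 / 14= 0.57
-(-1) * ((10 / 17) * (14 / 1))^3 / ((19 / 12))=352.75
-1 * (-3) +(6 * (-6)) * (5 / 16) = -33 / 4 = -8.25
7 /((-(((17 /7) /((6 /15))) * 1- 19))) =98 /181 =0.54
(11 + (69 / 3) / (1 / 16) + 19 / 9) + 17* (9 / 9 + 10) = 568.11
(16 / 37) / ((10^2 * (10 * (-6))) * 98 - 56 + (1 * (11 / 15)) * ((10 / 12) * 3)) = -96 / 130548025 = -0.00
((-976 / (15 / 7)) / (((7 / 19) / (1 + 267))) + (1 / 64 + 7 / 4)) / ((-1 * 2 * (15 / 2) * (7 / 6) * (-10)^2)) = 318064993 / 1680000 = 189.32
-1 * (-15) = 15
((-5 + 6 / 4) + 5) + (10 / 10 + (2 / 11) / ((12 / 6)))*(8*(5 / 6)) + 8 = 369 / 22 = 16.77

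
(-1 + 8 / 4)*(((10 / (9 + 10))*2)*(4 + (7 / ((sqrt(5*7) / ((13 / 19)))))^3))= 61516*sqrt(35) / 651605 + 80 / 19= 4.77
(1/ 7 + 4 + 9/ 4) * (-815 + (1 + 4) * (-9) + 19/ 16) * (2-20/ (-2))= -1054131/ 16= -65883.19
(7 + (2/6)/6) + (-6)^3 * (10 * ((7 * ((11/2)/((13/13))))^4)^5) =-65221499798061782262893435886118941597679/589824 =-110577900862056786876921700000000000.00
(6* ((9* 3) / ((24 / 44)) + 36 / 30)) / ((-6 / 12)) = -3042 / 5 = -608.40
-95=-95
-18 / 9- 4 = -6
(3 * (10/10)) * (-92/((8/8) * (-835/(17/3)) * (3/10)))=3128/501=6.24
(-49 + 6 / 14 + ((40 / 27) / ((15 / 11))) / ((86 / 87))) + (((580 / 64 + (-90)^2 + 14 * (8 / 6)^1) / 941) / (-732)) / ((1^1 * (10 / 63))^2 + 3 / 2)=-8581199094694309 / 180732492870048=-47.48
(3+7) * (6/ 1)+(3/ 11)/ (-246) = 54119/ 902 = 60.00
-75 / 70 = -15 / 14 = -1.07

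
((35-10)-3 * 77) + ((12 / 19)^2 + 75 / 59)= -4352023 / 21299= -204.33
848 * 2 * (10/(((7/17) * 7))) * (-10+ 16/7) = -15569280/343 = -45391.49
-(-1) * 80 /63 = 1.27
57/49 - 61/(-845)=51154/41405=1.24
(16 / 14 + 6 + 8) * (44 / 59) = 4664 / 413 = 11.29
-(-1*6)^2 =-36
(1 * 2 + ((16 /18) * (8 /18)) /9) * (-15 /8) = -3725 /972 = -3.83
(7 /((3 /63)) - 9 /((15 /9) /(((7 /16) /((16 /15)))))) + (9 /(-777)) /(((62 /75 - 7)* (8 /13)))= 4444817205 /30698752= 144.79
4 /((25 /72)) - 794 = -19562 /25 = -782.48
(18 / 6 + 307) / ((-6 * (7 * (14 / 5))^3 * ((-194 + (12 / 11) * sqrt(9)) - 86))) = 213125 / 8594965344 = 0.00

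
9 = 9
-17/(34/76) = -38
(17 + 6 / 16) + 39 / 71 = 10181 / 568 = 17.92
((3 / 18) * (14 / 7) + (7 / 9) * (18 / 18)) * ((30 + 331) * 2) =7220 / 9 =802.22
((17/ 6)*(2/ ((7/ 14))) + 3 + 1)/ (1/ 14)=644/ 3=214.67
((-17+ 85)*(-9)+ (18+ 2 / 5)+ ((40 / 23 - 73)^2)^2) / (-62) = -36080772007117 / 86750710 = -415913.28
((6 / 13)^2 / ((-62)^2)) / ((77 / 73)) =657 / 12505493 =0.00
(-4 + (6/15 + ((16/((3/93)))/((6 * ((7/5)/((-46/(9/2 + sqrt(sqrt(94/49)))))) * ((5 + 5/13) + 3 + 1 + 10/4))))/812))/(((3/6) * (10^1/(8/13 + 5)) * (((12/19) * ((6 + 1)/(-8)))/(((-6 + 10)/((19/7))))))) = -39973632 * sqrt(7) * 94^(1/4)/6690566365- 53298176 * sqrt(7) * 94^(3/4)/1264517042985 + 26649088 * sqrt(94)/20071699095 + 681513560016/62126687675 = 10.93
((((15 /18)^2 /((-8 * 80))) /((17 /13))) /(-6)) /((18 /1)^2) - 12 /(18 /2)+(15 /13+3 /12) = 139595597 /1979707392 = 0.07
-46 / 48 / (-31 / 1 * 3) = 23 / 2232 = 0.01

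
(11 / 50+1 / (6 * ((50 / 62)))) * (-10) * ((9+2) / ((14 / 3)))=-352 / 35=-10.06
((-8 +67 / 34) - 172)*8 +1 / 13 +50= -303689 / 221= -1374.16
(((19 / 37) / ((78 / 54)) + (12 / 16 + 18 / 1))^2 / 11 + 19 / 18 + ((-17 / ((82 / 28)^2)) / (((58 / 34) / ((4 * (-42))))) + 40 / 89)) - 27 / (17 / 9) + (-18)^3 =-151812595992786592507 / 27030244205538288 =-5616.40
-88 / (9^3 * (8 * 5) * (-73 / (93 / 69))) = 341 / 6119955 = 0.00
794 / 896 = 397 / 448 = 0.89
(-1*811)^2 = 657721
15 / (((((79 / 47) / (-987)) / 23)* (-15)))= 1066947 / 79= 13505.66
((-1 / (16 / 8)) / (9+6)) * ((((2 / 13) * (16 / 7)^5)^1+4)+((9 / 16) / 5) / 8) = -634493553 / 1398342400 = -0.45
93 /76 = 1.22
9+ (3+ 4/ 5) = 64/ 5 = 12.80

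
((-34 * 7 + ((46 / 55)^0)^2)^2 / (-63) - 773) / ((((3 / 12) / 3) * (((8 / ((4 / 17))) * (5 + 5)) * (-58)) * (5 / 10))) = 34956 / 17255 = 2.03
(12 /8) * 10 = 15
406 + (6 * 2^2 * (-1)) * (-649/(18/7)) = 19390/3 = 6463.33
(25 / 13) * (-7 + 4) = -75 / 13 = -5.77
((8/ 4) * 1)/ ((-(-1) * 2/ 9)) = 9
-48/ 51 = -16/ 17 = -0.94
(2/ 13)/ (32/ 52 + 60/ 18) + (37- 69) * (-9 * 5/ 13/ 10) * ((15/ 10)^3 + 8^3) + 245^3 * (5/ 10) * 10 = 73609870142/ 1001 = 73536333.81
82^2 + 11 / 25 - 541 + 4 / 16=618369 / 100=6183.69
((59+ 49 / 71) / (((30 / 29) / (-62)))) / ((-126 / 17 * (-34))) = -1904981 / 134190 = -14.20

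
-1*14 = -14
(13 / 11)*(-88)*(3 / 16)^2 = -3.66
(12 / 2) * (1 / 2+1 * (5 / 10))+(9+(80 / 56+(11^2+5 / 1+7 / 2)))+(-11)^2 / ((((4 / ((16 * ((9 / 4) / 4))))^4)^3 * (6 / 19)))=1515080452715199 / 234881024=6450416.59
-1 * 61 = -61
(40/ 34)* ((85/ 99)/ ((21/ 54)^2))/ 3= 1200/ 539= 2.23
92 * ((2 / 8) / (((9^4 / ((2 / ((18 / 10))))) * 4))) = 115 / 118098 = 0.00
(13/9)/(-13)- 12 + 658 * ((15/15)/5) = 5377/45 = 119.49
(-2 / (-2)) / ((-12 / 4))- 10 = -31 / 3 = -10.33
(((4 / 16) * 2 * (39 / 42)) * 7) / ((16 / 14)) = 2.84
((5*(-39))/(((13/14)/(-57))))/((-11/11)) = -11970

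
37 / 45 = 0.82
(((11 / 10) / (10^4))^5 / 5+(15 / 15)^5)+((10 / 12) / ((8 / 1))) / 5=153125000000000000000483153 / 150000000000000000000000000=1.02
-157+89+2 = -66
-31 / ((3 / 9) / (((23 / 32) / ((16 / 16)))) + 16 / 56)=-14973 / 362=-41.36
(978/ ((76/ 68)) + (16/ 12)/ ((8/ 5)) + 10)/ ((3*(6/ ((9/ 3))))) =100991/ 684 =147.65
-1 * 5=-5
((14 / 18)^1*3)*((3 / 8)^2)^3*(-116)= -0.75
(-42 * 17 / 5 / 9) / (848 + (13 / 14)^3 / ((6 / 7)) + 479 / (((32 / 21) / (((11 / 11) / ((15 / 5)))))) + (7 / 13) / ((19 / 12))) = -0.02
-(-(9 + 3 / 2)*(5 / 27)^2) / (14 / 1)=25 / 972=0.03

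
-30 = -30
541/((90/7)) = 42.08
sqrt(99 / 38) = 3*sqrt(418) / 38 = 1.61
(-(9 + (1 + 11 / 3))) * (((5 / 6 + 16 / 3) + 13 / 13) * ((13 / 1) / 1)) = -22919 / 18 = -1273.28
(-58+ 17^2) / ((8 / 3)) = 86.62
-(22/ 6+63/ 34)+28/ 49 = -3533/ 714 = -4.95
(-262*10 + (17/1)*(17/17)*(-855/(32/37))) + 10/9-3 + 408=-5477755/288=-19019.98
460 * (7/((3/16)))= 51520/3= 17173.33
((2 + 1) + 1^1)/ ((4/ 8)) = 8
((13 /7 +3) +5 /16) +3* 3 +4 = 2035 /112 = 18.17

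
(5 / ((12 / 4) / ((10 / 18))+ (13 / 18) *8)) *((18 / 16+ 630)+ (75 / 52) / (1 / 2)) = 14835825 / 52312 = 283.60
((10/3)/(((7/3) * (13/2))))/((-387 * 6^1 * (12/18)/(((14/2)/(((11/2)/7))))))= -70/55341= -0.00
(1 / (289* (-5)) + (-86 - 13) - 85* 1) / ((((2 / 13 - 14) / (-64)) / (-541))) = 9973019056 / 21675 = 460116.22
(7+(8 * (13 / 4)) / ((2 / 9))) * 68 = 8432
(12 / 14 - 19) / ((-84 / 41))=5207 / 588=8.86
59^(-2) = 1 / 3481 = 0.00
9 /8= 1.12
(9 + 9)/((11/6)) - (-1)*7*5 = 493/11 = 44.82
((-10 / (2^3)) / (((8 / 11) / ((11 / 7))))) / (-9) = 605 / 2016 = 0.30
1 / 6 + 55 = 331 / 6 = 55.17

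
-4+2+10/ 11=-1.09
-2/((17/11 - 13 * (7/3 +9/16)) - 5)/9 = 352/65103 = 0.01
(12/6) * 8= 16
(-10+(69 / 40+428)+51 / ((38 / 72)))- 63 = 344551 / 760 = 453.36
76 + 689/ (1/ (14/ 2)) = 4899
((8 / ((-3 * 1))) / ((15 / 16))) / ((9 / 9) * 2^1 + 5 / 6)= -256 / 255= -1.00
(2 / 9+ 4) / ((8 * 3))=19 / 108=0.18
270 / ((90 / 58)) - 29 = 145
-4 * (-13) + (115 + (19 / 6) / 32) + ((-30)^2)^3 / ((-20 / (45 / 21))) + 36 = -104975727035 / 1344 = -78106939.76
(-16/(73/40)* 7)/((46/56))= -125440/1679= -74.71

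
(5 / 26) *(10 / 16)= 0.12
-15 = -15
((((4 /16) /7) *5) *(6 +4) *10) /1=125 /7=17.86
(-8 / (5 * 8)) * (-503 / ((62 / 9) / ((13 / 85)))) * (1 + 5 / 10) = 176553 / 52700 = 3.35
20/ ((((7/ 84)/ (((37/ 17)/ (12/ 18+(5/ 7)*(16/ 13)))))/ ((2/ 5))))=484848/ 3587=135.17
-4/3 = -1.33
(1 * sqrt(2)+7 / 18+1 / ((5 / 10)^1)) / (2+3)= 0.76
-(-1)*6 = 6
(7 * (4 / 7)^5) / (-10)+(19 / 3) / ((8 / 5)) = 1128187 / 288120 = 3.92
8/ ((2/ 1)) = 4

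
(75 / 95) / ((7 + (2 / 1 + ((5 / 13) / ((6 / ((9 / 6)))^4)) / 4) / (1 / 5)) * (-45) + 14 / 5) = -998400 / 964015483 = -0.00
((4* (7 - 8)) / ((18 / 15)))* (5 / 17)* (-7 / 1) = 350 / 51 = 6.86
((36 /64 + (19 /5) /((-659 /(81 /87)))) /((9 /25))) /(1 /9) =4258935 /305776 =13.93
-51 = -51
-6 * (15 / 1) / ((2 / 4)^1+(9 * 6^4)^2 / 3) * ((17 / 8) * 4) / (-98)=153 / 888852797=0.00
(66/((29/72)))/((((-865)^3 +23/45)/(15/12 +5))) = -668250/422307542479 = -0.00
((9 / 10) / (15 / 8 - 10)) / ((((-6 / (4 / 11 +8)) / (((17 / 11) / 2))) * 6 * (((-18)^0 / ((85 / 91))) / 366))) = 4865604 / 715715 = 6.80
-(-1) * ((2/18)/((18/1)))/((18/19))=19/2916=0.01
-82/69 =-1.19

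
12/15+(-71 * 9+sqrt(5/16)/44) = -3191/5+sqrt(5)/176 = -638.19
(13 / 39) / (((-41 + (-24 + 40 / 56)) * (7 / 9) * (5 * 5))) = -1 / 3750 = -0.00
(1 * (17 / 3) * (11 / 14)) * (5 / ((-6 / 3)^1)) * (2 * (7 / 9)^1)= -935 / 54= -17.31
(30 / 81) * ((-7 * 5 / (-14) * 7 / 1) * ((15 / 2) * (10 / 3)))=4375 / 27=162.04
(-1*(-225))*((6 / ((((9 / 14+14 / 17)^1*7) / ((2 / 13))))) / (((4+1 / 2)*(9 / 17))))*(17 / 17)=115600 / 13611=8.49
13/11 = 1.18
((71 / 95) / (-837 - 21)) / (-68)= 71 / 5542680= 0.00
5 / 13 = 0.38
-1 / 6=-0.17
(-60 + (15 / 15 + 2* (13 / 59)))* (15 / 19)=-51825 / 1121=-46.23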